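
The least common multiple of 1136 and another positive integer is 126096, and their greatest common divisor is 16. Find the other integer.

1776

gcd × lcm = product of the two integers, so the other integer is (16 × 126096) / 1136 = 1776.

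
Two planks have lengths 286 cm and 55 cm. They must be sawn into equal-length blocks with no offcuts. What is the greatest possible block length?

11 cm

This is the greatest common divisor of 286 and 55.
286 = 2 × 11 × 13
55 = 5 × 11
gcd(286, 55) = 11.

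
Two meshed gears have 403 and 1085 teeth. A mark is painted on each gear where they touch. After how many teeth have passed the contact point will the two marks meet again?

We need the least common multiple of the intervals.
403 = 13 × 31
1085 = 5 × 7 × 31
LCM(403, 1085) = 5 × 7 × 13 × 31 = 14105.

14105 teeth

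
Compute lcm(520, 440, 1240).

177320

520 = 2^3 × 5 × 13
440 = 2^3 × 5 × 11
1240 = 2^3 × 5 × 31
LCM(520, 440, 1240) = 2^3 × 5 × 11 × 13 × 31 = 177320.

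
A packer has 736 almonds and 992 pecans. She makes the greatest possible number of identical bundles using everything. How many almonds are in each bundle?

23

Number of bundles = gcd(736, 992).
736 = 2^5 × 23
992 = 2^5 × 31
gcd(736, 992) = 2^5 = 32.
almonds per bundle = 736 / 32 = 23.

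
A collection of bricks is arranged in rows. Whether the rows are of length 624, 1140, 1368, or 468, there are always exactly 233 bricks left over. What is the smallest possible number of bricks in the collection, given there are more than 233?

N − 233 must be a common multiple of 624, 1140, 1368, and 468.
624 = 2^4 × 3 × 13
1140 = 2^2 × 3 × 5 × 19
1368 = 2^3 × 3^2 × 19
468 = 2^2 × 3^2 × 13
LCM(624, 1140, 1368, 468) = 2^4 × 3^2 × 5 × 13 × 19 = 177840.
Smallest N > 233 is LCM + 233 = 177840 + 233 = 178073.

178073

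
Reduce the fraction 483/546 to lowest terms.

23/26

483 = 3 × 7 × 23
546 = 2 × 3 × 7 × 13
gcd(483, 546) = 3 × 7 = 21.
Divide numerator and denominator by 21: 483/546 = 23/26.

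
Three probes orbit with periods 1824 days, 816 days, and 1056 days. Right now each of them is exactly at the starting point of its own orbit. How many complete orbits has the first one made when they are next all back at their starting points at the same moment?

187 orbits

All finish a whole number of cycles simultaneously at t = LCM of the periods.
1824 = 2^5 × 3 × 19
816 = 2^4 × 3 × 17
1056 = 2^5 × 3 × 11
LCM(1824, 816, 1056) = 2^5 × 3 × 11 × 17 × 19 = 341088.
Orbits for period 1824: 341088 / 1824 = 187.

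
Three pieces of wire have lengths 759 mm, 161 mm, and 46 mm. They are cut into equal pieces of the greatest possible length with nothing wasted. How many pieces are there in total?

42

Piece length = gcd(759, 161, 46).
759 = 3 × 11 × 23
161 = 7 × 23
46 = 2 × 23
gcd(759, 161, 46) = 23.
Total pieces = 759/23 + 161/23 + 46/23 = 33 + 7 + 2 = 42.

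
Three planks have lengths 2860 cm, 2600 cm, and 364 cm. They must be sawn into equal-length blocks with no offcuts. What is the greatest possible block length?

52 cm

The block length must divide every plank, so the greatest is gcd(2860, 2600, 364).
2860 = 2^2 × 5 × 11 × 13
2600 = 2^3 × 5^2 × 13
364 = 2^2 × 7 × 13
gcd(2860, 2600, 364) = 2^2 × 13 = 52.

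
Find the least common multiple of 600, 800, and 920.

600 = 2^3 × 3 × 5^2
800 = 2^5 × 5^2
920 = 2^3 × 5 × 23
LCM(600, 800, 920) = 2^5 × 3 × 5^2 × 23 = 55200.

55200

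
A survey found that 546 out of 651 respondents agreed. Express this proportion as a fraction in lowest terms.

546 = 2 × 3 × 7 × 13
651 = 3 × 7 × 31
gcd(546, 651) = 3 × 7 = 21.
Divide numerator and denominator by 21: 546/651 = 26/31.

26/31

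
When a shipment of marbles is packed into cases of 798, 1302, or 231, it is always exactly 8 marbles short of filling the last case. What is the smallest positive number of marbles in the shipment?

Being 8 short of a full case of size k means N ≡ −8 (mod k), i.e. N + 8 is a multiple of each size.
798 = 2 × 3 × 7 × 19
1302 = 2 × 3 × 7 × 31
231 = 3 × 7 × 11
LCM(798, 1302, 231) = 2 × 3 × 7 × 11 × 19 × 31 = 272118.
Smallest positive N is 272118 − 8 = 272110.

272110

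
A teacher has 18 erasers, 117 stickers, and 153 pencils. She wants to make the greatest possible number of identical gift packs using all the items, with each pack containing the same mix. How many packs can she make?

9 packs

The pack count must divide each quantity, so the greatest is gcd(18, 117, 153).
18 = 2 × 3^2
117 = 3^2 × 13
153 = 3^2 × 17
gcd(18, 117, 153) = 3^2 = 9.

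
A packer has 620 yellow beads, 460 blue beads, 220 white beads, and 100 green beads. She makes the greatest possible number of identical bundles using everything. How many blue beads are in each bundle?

23

Number of bundles = gcd(620, 460, 220, 100).
620 = 2^2 × 5 × 31
460 = 2^2 × 5 × 23
220 = 2^2 × 5 × 11
100 = 2^2 × 5^2
gcd(620, 460, 220, 100) = 2^2 × 5 = 20.
blue beads per bundle = 460 / 20 = 23.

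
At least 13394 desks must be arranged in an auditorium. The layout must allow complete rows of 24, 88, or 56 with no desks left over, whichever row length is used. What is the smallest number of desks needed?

The number of desks must be a common multiple of 24, 88, and 56, so a multiple of their LCM.
24 = 2^3 × 3
88 = 2^3 × 11
56 = 2^3 × 7
LCM(24, 88, 56) = 2^3 × 3 × 7 × 11 = 1848.
Smallest multiple of 1848 that is ≥ 13394: ⌈13394/1848⌉ × 1848 = 8 × 1848 = 14784.

14784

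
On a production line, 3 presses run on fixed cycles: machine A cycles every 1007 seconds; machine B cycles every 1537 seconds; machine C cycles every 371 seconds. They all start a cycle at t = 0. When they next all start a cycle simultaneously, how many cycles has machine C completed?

551 cycles

They are all back at their starting positions together after one LCM of the periods.
1007 = 19 × 53
1537 = 29 × 53
371 = 7 × 53
LCM(1007, 1537, 371) = 7 × 19 × 29 × 53 = 204421.
Cycles for period 371: 204421 / 371 = 551.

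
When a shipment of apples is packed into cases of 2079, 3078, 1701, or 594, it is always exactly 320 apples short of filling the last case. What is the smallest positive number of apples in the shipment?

710698

Being 320 short of a full case of size k means N ≡ −320 (mod k), i.e. N + 320 is a multiple of each size.
2079 = 3^3 × 7 × 11
3078 = 2 × 3^4 × 19
1701 = 3^5 × 7
594 = 2 × 3^3 × 11
LCM(2079, 3078, 1701, 594) = 2 × 3^5 × 7 × 11 × 19 = 711018.
Smallest positive N is 711018 − 320 = 710698.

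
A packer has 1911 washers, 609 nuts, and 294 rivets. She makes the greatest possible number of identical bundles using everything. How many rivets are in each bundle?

14

Number of bundles = gcd(1911, 609, 294).
1911 = 3 × 7^2 × 13
609 = 3 × 7 × 29
294 = 2 × 3 × 7^2
gcd(1911, 609, 294) = 3 × 7 = 21.
rivets per bundle = 294 / 21 = 14.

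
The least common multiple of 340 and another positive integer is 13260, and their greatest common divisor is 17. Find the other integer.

663

gcd × lcm = product of the two integers, so the other integer is (17 × 13260) / 340 = 663.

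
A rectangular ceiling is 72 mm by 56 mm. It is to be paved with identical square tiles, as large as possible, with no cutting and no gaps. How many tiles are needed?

63

Tile side = gcd(72, 56).
72 = 2^3 × 3^2
56 = 2^3 × 7
gcd(72, 56) = 2^3 = 8.
Tiles: (72/8) × (56/8) = 9 × 7 = 63.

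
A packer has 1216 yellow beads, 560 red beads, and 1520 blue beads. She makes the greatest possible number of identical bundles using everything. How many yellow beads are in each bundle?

76

Number of bundles = gcd(1216, 560, 1520).
1216 = 2^6 × 19
560 = 2^4 × 5 × 7
1520 = 2^4 × 5 × 19
gcd(1216, 560, 1520) = 2^4 = 16.
yellow beads per bundle = 1216 / 16 = 76.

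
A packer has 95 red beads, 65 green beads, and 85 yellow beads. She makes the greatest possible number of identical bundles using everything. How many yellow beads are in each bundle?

Number of bundles = gcd(95, 65, 85).
95 = 5 × 19
65 = 5 × 13
85 = 5 × 17
gcd(95, 65, 85) = 5.
yellow beads per bundle = 85 / 5 = 17.

17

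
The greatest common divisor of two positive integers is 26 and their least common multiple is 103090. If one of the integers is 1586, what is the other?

1690

For two integers, gcd × lcm = product, so the other is (26 × 103090) / 1586 = 2680340 / 1586 = 1690.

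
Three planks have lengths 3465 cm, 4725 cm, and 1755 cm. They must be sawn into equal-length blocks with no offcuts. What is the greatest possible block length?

This is the greatest common divisor of 3465, 4725, and 1755.
3465 = 3^2 × 5 × 7 × 11
4725 = 3^3 × 5^2 × 7
1755 = 3^3 × 5 × 13
gcd(3465, 4725, 1755) = 3^2 × 5 = 45.

45 cm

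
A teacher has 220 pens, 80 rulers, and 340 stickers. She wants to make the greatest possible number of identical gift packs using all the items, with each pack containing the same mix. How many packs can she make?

The pack count must divide each quantity, so the greatest is gcd(220, 80, 340).
220 = 2^2 × 5 × 11
80 = 2^4 × 5
340 = 2^2 × 5 × 17
gcd(220, 80, 340) = 2^2 × 5 = 20.

20 packs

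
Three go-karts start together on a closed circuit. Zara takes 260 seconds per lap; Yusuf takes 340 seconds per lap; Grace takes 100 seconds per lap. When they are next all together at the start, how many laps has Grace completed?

221 laps

All finish a whole number of cycles simultaneously at t = LCM of the periods.
260 = 2^2 × 5 × 13
340 = 2^2 × 5 × 17
100 = 2^2 × 5^2
LCM(260, 340, 100) = 2^2 × 5^2 × 13 × 17 = 22100.
Laps for period 100: 22100 / 100 = 221.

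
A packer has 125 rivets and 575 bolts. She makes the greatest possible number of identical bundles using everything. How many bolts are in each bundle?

23

Number of bundles = gcd(125, 575).
125 = 5^3
575 = 5^2 × 23
gcd(125, 575) = 5^2 = 25.
bolts per bundle = 575 / 25 = 23.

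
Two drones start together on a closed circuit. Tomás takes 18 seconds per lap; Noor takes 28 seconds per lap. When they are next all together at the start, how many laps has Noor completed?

All finish a whole number of cycles simultaneously at t = LCM of the periods.
18 = 2 × 3^2
28 = 2^2 × 7
LCM(18, 28) = 2^2 × 3^2 × 7 = 252.
Laps for period 28: 252 / 28 = 9.

9 laps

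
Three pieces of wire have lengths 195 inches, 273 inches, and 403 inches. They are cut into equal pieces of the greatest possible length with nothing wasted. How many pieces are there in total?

Piece length = gcd(195, 273, 403).
195 = 3 × 5 × 13
273 = 3 × 7 × 13
403 = 13 × 31
gcd(195, 273, 403) = 13.
Total pieces = 195/13 + 273/13 + 403/13 = 15 + 21 + 31 = 67.

67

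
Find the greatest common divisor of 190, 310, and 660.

10

190 = 2 × 5 × 19
310 = 2 × 5 × 31
660 = 2^2 × 3 × 5 × 11
gcd(190, 310, 660) = 2 × 5 = 10.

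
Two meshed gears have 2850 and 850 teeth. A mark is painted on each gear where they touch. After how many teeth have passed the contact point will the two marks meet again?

They coincide at every common multiple of the periods; the first is the LCM.
2850 = 2 × 3 × 5^2 × 19
850 = 2 × 5^2 × 17
LCM(2850, 850) = 2 × 3 × 5^2 × 17 × 19 = 48450.

48450 teeth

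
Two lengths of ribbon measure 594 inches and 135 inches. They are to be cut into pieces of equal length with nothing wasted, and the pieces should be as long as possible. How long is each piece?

27 inches

Each piece length must divide every original length, so the longest possible is gcd(594, 135).
594 = 2 × 3^3 × 11
135 = 3^3 × 5
gcd(594, 135) = 3^3 = 27.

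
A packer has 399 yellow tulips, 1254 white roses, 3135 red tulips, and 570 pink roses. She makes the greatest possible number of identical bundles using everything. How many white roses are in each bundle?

Number of bundles = gcd(399, 1254, 3135, 570).
399 = 3 × 7 × 19
1254 = 2 × 3 × 11 × 19
3135 = 3 × 5 × 11 × 19
570 = 2 × 3 × 5 × 19
gcd(399, 1254, 3135, 570) = 3 × 19 = 57.
white roses per bundle = 1254 / 57 = 22.

22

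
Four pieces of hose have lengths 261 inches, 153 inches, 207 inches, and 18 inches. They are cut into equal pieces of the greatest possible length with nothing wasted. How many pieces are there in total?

71

Piece length = gcd(261, 153, 207, 18).
261 = 3^2 × 29
153 = 3^2 × 17
207 = 3^2 × 23
18 = 2 × 3^2
gcd(261, 153, 207, 18) = 3^2 = 9.
Total pieces = 261/9 + 153/9 + 207/9 + 18/9 = 29 + 17 + 23 + 2 = 71.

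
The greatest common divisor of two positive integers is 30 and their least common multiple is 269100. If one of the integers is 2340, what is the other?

3450

For two integers, gcd × lcm = product, so the other is (30 × 269100) / 2340 = 8073000 / 2340 = 3450.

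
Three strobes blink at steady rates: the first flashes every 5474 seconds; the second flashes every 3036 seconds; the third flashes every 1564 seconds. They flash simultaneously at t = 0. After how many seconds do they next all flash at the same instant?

361284 seconds

We need the least common multiple of the intervals.
5474 = 2 × 7 × 17 × 23
3036 = 2^2 × 3 × 11 × 23
1564 = 2^2 × 17 × 23
LCM(5474, 3036, 1564) = 2^2 × 3 × 7 × 11 × 17 × 23 = 361284.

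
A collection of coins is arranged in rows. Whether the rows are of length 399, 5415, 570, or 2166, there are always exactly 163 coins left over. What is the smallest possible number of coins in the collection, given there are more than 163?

N − 163 must be a common multiple of 399, 5415, 570, and 2166.
399 = 3 × 7 × 19
5415 = 3 × 5 × 19^2
570 = 2 × 3 × 5 × 19
2166 = 2 × 3 × 19^2
LCM(399, 5415, 570, 2166) = 2 × 3 × 5 × 7 × 19^2 = 75810.
Smallest N > 163 is LCM + 163 = 75810 + 163 = 75973.

75973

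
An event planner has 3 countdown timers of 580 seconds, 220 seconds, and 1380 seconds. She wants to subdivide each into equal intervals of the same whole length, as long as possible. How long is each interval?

20 seconds

The interval must divide each timer length; the longest such is the gcd.
580 = 2^2 × 5 × 29
220 = 2^2 × 5 × 11
1380 = 2^2 × 3 × 5 × 23
gcd(580, 220, 1380) = 2^2 × 5 = 20.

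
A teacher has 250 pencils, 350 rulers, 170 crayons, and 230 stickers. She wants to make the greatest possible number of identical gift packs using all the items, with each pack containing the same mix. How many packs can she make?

The pack count must divide each quantity, so the greatest is gcd(250, 350, 170, 230).
250 = 2 × 5^3
350 = 2 × 5^2 × 7
170 = 2 × 5 × 17
230 = 2 × 5 × 23
gcd(250, 350, 170, 230) = 2 × 5 = 10.

10 packs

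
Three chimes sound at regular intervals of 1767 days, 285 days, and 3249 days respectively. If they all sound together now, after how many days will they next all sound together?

The first simultaneous occurrence is after LCM of the individual periods.
1767 = 3 × 19 × 31
285 = 3 × 5 × 19
3249 = 3^2 × 19^2
LCM(1767, 285, 3249) = 3^2 × 5 × 19^2 × 31 = 503595.

503595 days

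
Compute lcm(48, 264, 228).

48 = 2^4 × 3
264 = 2^3 × 3 × 11
228 = 2^2 × 3 × 19
LCM(48, 264, 228) = 2^4 × 3 × 11 × 19 = 10032.

10032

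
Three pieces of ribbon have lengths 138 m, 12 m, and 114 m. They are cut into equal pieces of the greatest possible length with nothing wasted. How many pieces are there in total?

Piece length = gcd(138, 12, 114).
138 = 2 × 3 × 23
12 = 2^2 × 3
114 = 2 × 3 × 19
gcd(138, 12, 114) = 2 × 3 = 6.
Total pieces = 138/6 + 12/6 + 114/6 = 23 + 2 + 19 = 44.

44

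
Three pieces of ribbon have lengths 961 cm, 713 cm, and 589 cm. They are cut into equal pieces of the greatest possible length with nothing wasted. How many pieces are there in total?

73

Piece length = gcd(961, 713, 589).
961 = 31^2
713 = 23 × 31
589 = 19 × 31
gcd(961, 713, 589) = 31.
Total pieces = 961/31 + 713/31 + 589/31 = 31 + 23 + 19 = 73.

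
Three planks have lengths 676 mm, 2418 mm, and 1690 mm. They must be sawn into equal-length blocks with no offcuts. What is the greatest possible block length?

26 mm

The block length must divide every plank, so the greatest is gcd(676, 2418, 1690).
676 = 2^2 × 13^2
2418 = 2 × 3 × 13 × 31
1690 = 2 × 5 × 13^2
gcd(676, 2418, 1690) = 2 × 13 = 26.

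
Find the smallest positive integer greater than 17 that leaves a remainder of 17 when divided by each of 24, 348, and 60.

N − 17 must be a common multiple of 24, 348, and 60.
24 = 2^3 × 3
348 = 2^2 × 3 × 29
60 = 2^2 × 3 × 5
LCM(24, 348, 60) = 2^3 × 3 × 5 × 29 = 3480.
Smallest N > 17 is LCM + 17 = 3480 + 17 = 3497.

3497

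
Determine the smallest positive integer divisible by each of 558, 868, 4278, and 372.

558 = 2 × 3^2 × 31
868 = 2^2 × 7 × 31
4278 = 2 × 3 × 23 × 31
372 = 2^2 × 3 × 31
LCM(558, 868, 4278, 372) = 2^2 × 3^2 × 7 × 23 × 31 = 179676.

179676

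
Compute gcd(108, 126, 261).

9

108 = 2^2 × 3^3
126 = 2 × 3^2 × 7
261 = 3^2 × 29
gcd(108, 126, 261) = 3^2 = 9.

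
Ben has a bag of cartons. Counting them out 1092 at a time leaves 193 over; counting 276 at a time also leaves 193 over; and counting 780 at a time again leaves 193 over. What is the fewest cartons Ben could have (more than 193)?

N − 193 must be a common multiple of 1092, 276, and 780.
1092 = 2^2 × 3 × 7 × 13
276 = 2^2 × 3 × 23
780 = 2^2 × 3 × 5 × 13
LCM(1092, 276, 780) = 2^2 × 3 × 5 × 7 × 13 × 23 = 125580.
Smallest N > 193 is LCM + 193 = 125580 + 193 = 125773.

125773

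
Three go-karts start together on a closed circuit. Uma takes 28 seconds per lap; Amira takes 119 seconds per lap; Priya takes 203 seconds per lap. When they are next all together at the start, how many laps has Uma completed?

The first common completion time is the LCM of the periods.
28 = 2^2 × 7
119 = 7 × 17
203 = 7 × 29
LCM(28, 119, 203) = 2^2 × 7 × 17 × 29 = 13804.
Laps for period 28: 13804 / 28 = 493.

493 laps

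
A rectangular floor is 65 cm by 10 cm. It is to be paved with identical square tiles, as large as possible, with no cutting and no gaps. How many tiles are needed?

26

Tile side = gcd(65, 10).
65 = 5 × 13
10 = 2 × 5
gcd(65, 10) = 5.
Tiles: (65/5) × (10/5) = 13 × 2 = 26.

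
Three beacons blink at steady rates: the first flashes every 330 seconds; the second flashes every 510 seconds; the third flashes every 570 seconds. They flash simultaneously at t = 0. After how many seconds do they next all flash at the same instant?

The first simultaneous occurrence is after LCM of the individual periods.
330 = 2 × 3 × 5 × 11
510 = 2 × 3 × 5 × 17
570 = 2 × 3 × 5 × 19
LCM(330, 510, 570) = 2 × 3 × 5 × 11 × 17 × 19 = 106590.

106590 seconds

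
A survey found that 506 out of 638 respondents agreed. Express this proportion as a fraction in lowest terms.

506 = 2 × 11 × 23
638 = 2 × 11 × 29
gcd(506, 638) = 2 × 11 = 22.
Divide numerator and denominator by 22: 506/638 = 23/29.

23/29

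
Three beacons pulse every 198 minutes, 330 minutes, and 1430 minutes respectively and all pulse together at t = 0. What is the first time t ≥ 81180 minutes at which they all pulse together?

90090 minutes

Joint pulses occur at multiples of LCM(198, 330, 1430).
198 = 2 × 3^2 × 11
330 = 2 × 3 × 5 × 11
1430 = 2 × 5 × 11 × 13
LCM(198, 330, 1430) = 2 × 3^2 × 5 × 11 × 13 = 12870.
Smallest multiple of 12870 that is ≥ 81180: ⌈81180/12870⌉ × 12870 = 7 × 12870 = 90090.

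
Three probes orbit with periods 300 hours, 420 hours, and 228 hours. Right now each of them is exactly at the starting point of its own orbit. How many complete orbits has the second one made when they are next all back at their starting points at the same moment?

95 orbits

The first common completion time is the LCM of the periods.
300 = 2^2 × 3 × 5^2
420 = 2^2 × 3 × 5 × 7
228 = 2^2 × 3 × 19
LCM(300, 420, 228) = 2^2 × 3 × 5^2 × 7 × 19 = 39900.
Orbits for period 420: 39900 / 420 = 95.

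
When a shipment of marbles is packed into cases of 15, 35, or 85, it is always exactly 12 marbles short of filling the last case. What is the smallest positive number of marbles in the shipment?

Being 12 short of a full case of size k means N ≡ −12 (mod k), i.e. N + 12 is a multiple of each size.
15 = 3 × 5
35 = 5 × 7
85 = 5 × 17
LCM(15, 35, 85) = 3 × 5 × 7 × 17 = 1785.
Smallest positive N is 1785 − 12 = 1773.

1773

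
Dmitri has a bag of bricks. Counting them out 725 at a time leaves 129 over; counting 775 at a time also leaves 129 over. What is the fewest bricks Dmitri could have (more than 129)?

22604

N − 129 must be a common multiple of 725 and 775.
725 = 5^2 × 29
775 = 5^2 × 31
LCM(725, 775) = 5^2 × 29 × 31 = 22475.
Smallest N > 129 is LCM + 129 = 22475 + 129 = 22604.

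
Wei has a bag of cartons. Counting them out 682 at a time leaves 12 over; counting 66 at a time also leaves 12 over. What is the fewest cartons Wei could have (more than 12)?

N − 12 must be a common multiple of 682 and 66.
682 = 2 × 11 × 31
66 = 2 × 3 × 11
LCM(682, 66) = 2 × 3 × 11 × 31 = 2046.
Smallest N > 12 is LCM + 12 = 2046 + 12 = 2058.

2058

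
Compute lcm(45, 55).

495

45 = 3^2 × 5
55 = 5 × 11
LCM(45, 55) = 3^2 × 5 × 11 = 495.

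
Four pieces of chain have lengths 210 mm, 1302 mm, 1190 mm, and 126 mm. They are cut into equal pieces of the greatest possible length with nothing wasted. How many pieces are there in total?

202

Piece length = gcd(210, 1302, 1190, 126).
210 = 2 × 3 × 5 × 7
1302 = 2 × 3 × 7 × 31
1190 = 2 × 5 × 7 × 17
126 = 2 × 3^2 × 7
gcd(210, 1302, 1190, 126) = 2 × 7 = 14.
Total pieces = 210/14 + 1302/14 + 1190/14 + 126/14 = 15 + 93 + 85 + 9 = 202.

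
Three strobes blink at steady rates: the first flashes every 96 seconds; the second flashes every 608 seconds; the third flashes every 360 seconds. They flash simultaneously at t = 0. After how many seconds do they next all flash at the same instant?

The first simultaneous occurrence is after LCM of the individual periods.
96 = 2^5 × 3
608 = 2^5 × 19
360 = 2^3 × 3^2 × 5
LCM(96, 608, 360) = 2^5 × 3^2 × 5 × 19 = 27360.

27360 seconds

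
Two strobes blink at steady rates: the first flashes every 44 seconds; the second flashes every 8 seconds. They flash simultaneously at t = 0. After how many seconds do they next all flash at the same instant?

The first simultaneous occurrence is after LCM of the individual periods.
44 = 2^2 × 11
8 = 2^3
LCM(44, 8) = 2^3 × 11 = 88.

88 seconds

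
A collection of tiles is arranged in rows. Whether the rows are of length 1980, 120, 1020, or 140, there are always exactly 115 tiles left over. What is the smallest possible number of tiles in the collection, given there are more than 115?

N − 115 must be a common multiple of 1980, 120, 1020, and 140.
1980 = 2^2 × 3^2 × 5 × 11
120 = 2^3 × 3 × 5
1020 = 2^2 × 3 × 5 × 17
140 = 2^2 × 5 × 7
LCM(1980, 120, 1020, 140) = 2^3 × 3^2 × 5 × 7 × 11 × 17 = 471240.
Smallest N > 115 is LCM + 115 = 471240 + 115 = 471355.

471355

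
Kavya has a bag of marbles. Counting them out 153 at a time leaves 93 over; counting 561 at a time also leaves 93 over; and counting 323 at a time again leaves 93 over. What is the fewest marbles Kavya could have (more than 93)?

N − 93 must be a common multiple of 153, 561, and 323.
153 = 3^2 × 17
561 = 3 × 11 × 17
323 = 17 × 19
LCM(153, 561, 323) = 3^2 × 11 × 17 × 19 = 31977.
Smallest N > 93 is LCM + 93 = 31977 + 93 = 32070.

32070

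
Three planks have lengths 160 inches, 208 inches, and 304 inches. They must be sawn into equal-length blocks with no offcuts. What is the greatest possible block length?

16 inches

The block length must divide every plank, so the greatest is gcd(160, 208, 304).
160 = 2^5 × 5
208 = 2^4 × 13
304 = 2^4 × 19
gcd(160, 208, 304) = 2^4 = 16.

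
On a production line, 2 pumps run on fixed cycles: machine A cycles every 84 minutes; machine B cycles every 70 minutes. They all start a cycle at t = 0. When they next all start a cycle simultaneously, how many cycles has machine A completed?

They are all back at their starting positions together after one LCM of the periods.
84 = 2^2 × 3 × 7
70 = 2 × 5 × 7
LCM(84, 70) = 2^2 × 3 × 5 × 7 = 420.
Cycles for period 84: 420 / 84 = 5.

5 cycles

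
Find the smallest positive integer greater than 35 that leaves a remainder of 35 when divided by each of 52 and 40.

N − 35 must be a common multiple of 52 and 40.
52 = 2^2 × 13
40 = 2^3 × 5
LCM(52, 40) = 2^3 × 5 × 13 = 520.
Smallest N > 35 is LCM + 35 = 520 + 35 = 555.

555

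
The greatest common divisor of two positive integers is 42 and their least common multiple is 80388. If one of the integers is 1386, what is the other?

2436

For two integers, gcd × lcm = product, so the other is (42 × 80388) / 1386 = 3376296 / 1386 = 2436.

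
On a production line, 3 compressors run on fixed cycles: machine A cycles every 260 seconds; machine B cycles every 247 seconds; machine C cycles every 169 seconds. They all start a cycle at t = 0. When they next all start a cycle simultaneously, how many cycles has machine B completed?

260 cycles

They are all back at their starting positions together after one LCM of the periods.
260 = 2^2 × 5 × 13
247 = 13 × 19
169 = 13^2
LCM(260, 247, 169) = 2^2 × 5 × 13^2 × 19 = 64220.
Cycles for period 247: 64220 / 247 = 260.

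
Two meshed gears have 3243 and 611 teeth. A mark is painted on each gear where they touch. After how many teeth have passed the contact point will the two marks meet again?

The first simultaneous occurrence is after LCM of the individual periods.
3243 = 3 × 23 × 47
611 = 13 × 47
LCM(3243, 611) = 3 × 13 × 23 × 47 = 42159.

42159 teeth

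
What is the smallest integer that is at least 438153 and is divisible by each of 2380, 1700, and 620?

The integer must be a common multiple of 2380, 1700, and 620, so a multiple of their LCM.
2380 = 2^2 × 5 × 7 × 17
1700 = 2^2 × 5^2 × 17
620 = 2^2 × 5 × 31
LCM(2380, 1700, 620) = 2^2 × 5^2 × 7 × 17 × 31 = 368900.
Smallest multiple of 368900 that is ≥ 438153: ⌈438153/368900⌉ × 368900 = 2 × 368900 = 737800.

737800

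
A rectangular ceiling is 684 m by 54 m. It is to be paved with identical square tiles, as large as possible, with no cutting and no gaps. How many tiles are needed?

Tile side = gcd(684, 54).
684 = 2^2 × 3^2 × 19
54 = 2 × 3^3
gcd(684, 54) = 2 × 3^2 = 18.
Tiles: (684/18) × (54/18) = 38 × 3 = 114.

114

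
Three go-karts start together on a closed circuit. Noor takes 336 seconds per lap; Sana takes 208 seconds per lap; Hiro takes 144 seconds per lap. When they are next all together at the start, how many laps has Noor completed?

39 laps

All finish a whole number of cycles simultaneously at t = LCM of the periods.
336 = 2^4 × 3 × 7
208 = 2^4 × 13
144 = 2^4 × 3^2
LCM(336, 208, 144) = 2^4 × 3^2 × 7 × 13 = 13104.
Laps for period 336: 13104 / 336 = 39.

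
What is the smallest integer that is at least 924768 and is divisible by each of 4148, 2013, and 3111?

958188

The integer must be a common multiple of 4148, 2013, and 3111, so a multiple of their LCM.
4148 = 2^2 × 17 × 61
2013 = 3 × 11 × 61
3111 = 3 × 17 × 61
LCM(4148, 2013, 3111) = 2^2 × 3 × 11 × 17 × 61 = 136884.
Smallest multiple of 136884 that is ≥ 924768: ⌈924768/136884⌉ × 136884 = 7 × 136884 = 958188.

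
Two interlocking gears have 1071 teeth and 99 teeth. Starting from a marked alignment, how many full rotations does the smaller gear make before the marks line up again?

119 rotations

The first common completion time is the LCM of the periods.
1071 = 3^2 × 7 × 17
99 = 3^2 × 11
LCM(1071, 99) = 3^2 × 7 × 11 × 17 = 11781.
Rotations for period 99: 11781 / 99 = 119.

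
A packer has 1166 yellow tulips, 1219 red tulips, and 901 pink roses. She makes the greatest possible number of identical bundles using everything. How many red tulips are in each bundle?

Number of bundles = gcd(1166, 1219, 901).
1166 = 2 × 11 × 53
1219 = 23 × 53
901 = 17 × 53
gcd(1166, 1219, 901) = 53.
red tulips per bundle = 1219 / 53 = 23.

23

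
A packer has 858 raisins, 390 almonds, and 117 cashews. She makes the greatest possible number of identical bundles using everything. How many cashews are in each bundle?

Number of bundles = gcd(858, 390, 117).
858 = 2 × 3 × 11 × 13
390 = 2 × 3 × 5 × 13
117 = 3^2 × 13
gcd(858, 390, 117) = 3 × 13 = 39.
cashews per bundle = 117 / 39 = 3.

3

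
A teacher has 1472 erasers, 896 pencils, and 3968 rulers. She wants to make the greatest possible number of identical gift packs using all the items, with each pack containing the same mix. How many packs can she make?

64 packs

The pack count must divide each quantity, so the greatest is gcd(1472, 896, 3968).
1472 = 2^6 × 23
896 = 2^7 × 7
3968 = 2^7 × 31
gcd(1472, 896, 3968) = 2^6 = 64.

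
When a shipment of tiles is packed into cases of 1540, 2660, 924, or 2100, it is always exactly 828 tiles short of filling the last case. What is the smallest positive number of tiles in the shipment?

Being 828 short of a full case of size k means N ≡ −828 (mod k), i.e. N + 828 is a multiple of each size.
1540 = 2^2 × 5 × 7 × 11
2660 = 2^2 × 5 × 7 × 19
924 = 2^2 × 3 × 7 × 11
2100 = 2^2 × 3 × 5^2 × 7
LCM(1540, 2660, 924, 2100) = 2^2 × 3 × 5^2 × 7 × 11 × 19 = 438900.
Smallest positive N is 438900 − 828 = 438072.

438072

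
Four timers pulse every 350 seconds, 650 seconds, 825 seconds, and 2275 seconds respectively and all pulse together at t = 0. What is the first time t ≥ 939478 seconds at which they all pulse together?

1051050 seconds

Joint pulses occur at multiples of LCM(350, 650, 825, 2275).
350 = 2 × 5^2 × 7
650 = 2 × 5^2 × 13
825 = 3 × 5^2 × 11
2275 = 5^2 × 7 × 13
LCM(350, 650, 825, 2275) = 2 × 3 × 5^2 × 7 × 11 × 13 = 150150.
Smallest multiple of 150150 that is ≥ 939478: ⌈939478/150150⌉ × 150150 = 7 × 150150 = 1051050.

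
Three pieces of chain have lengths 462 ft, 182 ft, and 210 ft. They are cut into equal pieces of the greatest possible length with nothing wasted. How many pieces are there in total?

61

Piece length = gcd(462, 182, 210).
462 = 2 × 3 × 7 × 11
182 = 2 × 7 × 13
210 = 2 × 3 × 5 × 7
gcd(462, 182, 210) = 2 × 7 = 14.
Total pieces = 462/14 + 182/14 + 210/14 = 33 + 13 + 15 = 61.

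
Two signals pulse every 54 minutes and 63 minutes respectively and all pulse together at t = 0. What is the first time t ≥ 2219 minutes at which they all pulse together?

2268 minutes

Joint pulses occur at multiples of LCM(54, 63).
54 = 2 × 3^3
63 = 3^2 × 7
LCM(54, 63) = 2 × 3^3 × 7 = 378.
Smallest multiple of 378 that is ≥ 2219: ⌈2219/378⌉ × 378 = 6 × 378 = 2268.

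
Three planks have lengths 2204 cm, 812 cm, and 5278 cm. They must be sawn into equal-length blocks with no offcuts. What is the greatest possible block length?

58 cm

The block length must divide every plank, so the greatest is gcd(2204, 812, 5278).
2204 = 2^2 × 19 × 29
812 = 2^2 × 7 × 29
5278 = 2 × 7 × 13 × 29
gcd(2204, 812, 5278) = 2 × 29 = 58.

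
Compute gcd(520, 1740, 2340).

520 = 2^3 × 5 × 13
1740 = 2^2 × 3 × 5 × 29
2340 = 2^2 × 3^2 × 5 × 13
gcd(520, 1740, 2340) = 2^2 × 5 = 20.

20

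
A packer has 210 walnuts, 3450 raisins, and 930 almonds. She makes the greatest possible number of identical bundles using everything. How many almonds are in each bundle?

Number of bundles = gcd(210, 3450, 930).
210 = 2 × 3 × 5 × 7
3450 = 2 × 3 × 5^2 × 23
930 = 2 × 3 × 5 × 31
gcd(210, 3450, 930) = 2 × 3 × 5 = 30.
almonds per bundle = 930 / 30 = 31.

31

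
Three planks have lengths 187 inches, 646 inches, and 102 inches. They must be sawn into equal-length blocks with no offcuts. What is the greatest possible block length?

17 inches

This is the greatest common divisor of 187, 646, and 102.
187 = 11 × 17
646 = 2 × 17 × 19
102 = 2 × 3 × 17
gcd(187, 646, 102) = 17.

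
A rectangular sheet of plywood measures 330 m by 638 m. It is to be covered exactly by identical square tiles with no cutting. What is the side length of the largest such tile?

22 m

By the Euclidean algorithm:
638 = 1 × 330 + 308
330 = 1 × 308 + 22
308 = 14 × 22 + 0
gcd(330, 638) = 22.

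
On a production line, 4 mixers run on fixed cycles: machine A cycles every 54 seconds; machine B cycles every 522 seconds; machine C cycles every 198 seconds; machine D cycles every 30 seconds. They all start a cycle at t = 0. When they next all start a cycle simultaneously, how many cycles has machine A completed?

All finish a whole number of cycles simultaneously at t = LCM of the periods.
54 = 2 × 3^3
522 = 2 × 3^2 × 29
198 = 2 × 3^2 × 11
30 = 2 × 3 × 5
LCM(54, 522, 198, 30) = 2 × 3^3 × 5 × 11 × 29 = 86130.
Cycles for period 54: 86130 / 54 = 1595.

1595 cycles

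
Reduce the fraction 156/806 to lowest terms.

156 = 2^2 × 3 × 13
806 = 2 × 13 × 31
gcd(156, 806) = 2 × 13 = 26.
Divide numerator and denominator by 26: 156/806 = 6/31.

6/31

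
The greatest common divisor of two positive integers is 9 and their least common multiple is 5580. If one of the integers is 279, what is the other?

For two integers, gcd × lcm = product, so the other is (9 × 5580) / 279 = 50220 / 279 = 180.

180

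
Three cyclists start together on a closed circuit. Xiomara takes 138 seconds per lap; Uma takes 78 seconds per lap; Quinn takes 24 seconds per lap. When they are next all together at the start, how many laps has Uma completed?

All finish a whole number of cycles simultaneously at t = LCM of the periods.
138 = 2 × 3 × 23
78 = 2 × 3 × 13
24 = 2^3 × 3
LCM(138, 78, 24) = 2^3 × 3 × 13 × 23 = 7176.
Laps for period 78: 7176 / 78 = 92.

92 laps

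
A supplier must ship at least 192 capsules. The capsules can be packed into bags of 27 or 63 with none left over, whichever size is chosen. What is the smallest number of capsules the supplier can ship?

378

The number of capsules must be a common multiple of 27 and 63, so a multiple of their LCM.
27 = 3^3
63 = 3^2 × 7
LCM(27, 63) = 3^3 × 7 = 189.
Smallest multiple of 189 that is ≥ 192: ⌈192/189⌉ × 189 = 2 × 189 = 378.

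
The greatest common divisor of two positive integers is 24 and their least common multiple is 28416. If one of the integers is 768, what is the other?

888

For two integers, gcd × lcm = product, so the other is (24 × 28416) / 768 = 681984 / 768 = 888.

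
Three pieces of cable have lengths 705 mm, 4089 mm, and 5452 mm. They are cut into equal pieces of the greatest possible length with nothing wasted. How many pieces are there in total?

Piece length = gcd(705, 4089, 5452).
705 = 3 × 5 × 47
4089 = 3 × 29 × 47
5452 = 2^2 × 29 × 47
gcd(705, 4089, 5452) = 47.
Total pieces = 705/47 + 4089/47 + 5452/47 = 15 + 87 + 116 = 218.

218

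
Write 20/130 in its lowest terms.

2/13

20 = 2^2 × 5
130 = 2 × 5 × 13
gcd(20, 130) = 2 × 5 = 10.
Divide numerator and denominator by 10: 20/130 = 2/13.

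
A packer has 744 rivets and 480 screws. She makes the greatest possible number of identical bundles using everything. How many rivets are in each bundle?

Number of bundles = gcd(744, 480).
744 = 2^3 × 3 × 31
480 = 2^5 × 3 × 5
gcd(744, 480) = 2^3 × 3 = 24.
rivets per bundle = 744 / 24 = 31.

31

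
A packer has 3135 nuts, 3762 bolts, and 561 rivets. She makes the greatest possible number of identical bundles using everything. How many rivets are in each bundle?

Number of bundles = gcd(3135, 3762, 561).
3135 = 3 × 5 × 11 × 19
3762 = 2 × 3^2 × 11 × 19
561 = 3 × 11 × 17
gcd(3135, 3762, 561) = 3 × 11 = 33.
rivets per bundle = 561 / 33 = 17.

17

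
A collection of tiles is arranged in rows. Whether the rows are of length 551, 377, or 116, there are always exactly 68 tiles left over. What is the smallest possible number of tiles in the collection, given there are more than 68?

N − 68 must be a common multiple of 551, 377, and 116.
551 = 19 × 29
377 = 13 × 29
116 = 2^2 × 29
LCM(551, 377, 116) = 2^2 × 13 × 19 × 29 = 28652.
Smallest N > 68 is LCM + 68 = 28652 + 68 = 28720.

28720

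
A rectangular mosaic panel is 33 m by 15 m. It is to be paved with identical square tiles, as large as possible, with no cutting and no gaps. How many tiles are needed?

55

Tile side = gcd(33, 15).
33 = 3 × 11
15 = 3 × 5
gcd(33, 15) = 3.
Tiles: (33/3) × (15/3) = 11 × 5 = 55.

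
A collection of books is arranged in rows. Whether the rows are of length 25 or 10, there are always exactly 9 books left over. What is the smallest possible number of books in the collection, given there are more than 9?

N − 9 must be a common multiple of 25 and 10.
25 = 5^2
10 = 2 × 5
LCM(25, 10) = 2 × 5^2 = 50.
Smallest N > 9 is LCM + 9 = 50 + 9 = 59.

59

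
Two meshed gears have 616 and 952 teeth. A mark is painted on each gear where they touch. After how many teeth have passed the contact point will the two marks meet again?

10472 teeth

They coincide at every common multiple of the periods; the first is the LCM.
616 = 2^3 × 7 × 11
952 = 2^3 × 7 × 17
LCM(616, 952) = 2^3 × 7 × 11 × 17 = 10472.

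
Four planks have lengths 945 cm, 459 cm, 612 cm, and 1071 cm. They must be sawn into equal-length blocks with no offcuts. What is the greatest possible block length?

9 cm

This is the greatest common divisor of 945, 459, 612, and 1071.
945 = 3^3 × 5 × 7
459 = 3^3 × 17
612 = 2^2 × 3^2 × 17
1071 = 3^2 × 7 × 17
gcd(945, 459, 612, 1071) = 3^2 = 9.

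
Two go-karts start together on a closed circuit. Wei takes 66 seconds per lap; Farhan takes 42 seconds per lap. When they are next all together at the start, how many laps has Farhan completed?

11 laps

All finish a whole number of cycles simultaneously at t = LCM of the periods.
66 = 2 × 3 × 11
42 = 2 × 3 × 7
LCM(66, 42) = 2 × 3 × 7 × 11 = 462.
Laps for period 42: 462 / 42 = 11.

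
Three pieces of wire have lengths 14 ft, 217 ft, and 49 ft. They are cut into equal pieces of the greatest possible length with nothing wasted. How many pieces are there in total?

Piece length = gcd(14, 217, 49).
14 = 2 × 7
217 = 7 × 31
49 = 7^2
gcd(14, 217, 49) = 7.
Total pieces = 14/7 + 217/7 + 49/7 = 2 + 31 + 7 = 40.

40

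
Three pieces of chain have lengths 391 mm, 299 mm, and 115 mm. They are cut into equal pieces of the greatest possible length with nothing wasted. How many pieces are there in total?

Piece length = gcd(391, 299, 115).
391 = 17 × 23
299 = 13 × 23
115 = 5 × 23
gcd(391, 299, 115) = 23.
Total pieces = 391/23 + 299/23 + 115/23 = 17 + 13 + 5 = 35.

35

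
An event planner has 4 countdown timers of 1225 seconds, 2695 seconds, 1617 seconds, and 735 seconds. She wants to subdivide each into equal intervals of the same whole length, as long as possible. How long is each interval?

The interval must divide each timer length; the longest such is the gcd.
1225 = 5^2 × 7^2
2695 = 5 × 7^2 × 11
1617 = 3 × 7^2 × 11
735 = 3 × 5 × 7^2
gcd(1225, 2695, 1617, 735) = 7^2 = 49.

49 seconds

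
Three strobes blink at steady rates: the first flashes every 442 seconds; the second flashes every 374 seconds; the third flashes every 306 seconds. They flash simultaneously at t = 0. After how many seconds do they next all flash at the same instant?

They coincide at every common multiple of the periods; the first is the LCM.
442 = 2 × 13 × 17
374 = 2 × 11 × 17
306 = 2 × 3^2 × 17
LCM(442, 374, 306) = 2 × 3^2 × 11 × 13 × 17 = 43758.

43758 seconds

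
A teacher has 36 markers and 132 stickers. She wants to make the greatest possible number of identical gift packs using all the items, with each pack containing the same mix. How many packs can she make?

12 packs

The pack count must divide each quantity, so the greatest is gcd(36, 132).
36 = 2^2 × 3^2
132 = 2^2 × 3 × 11
gcd(36, 132) = 2^2 × 3 = 12.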